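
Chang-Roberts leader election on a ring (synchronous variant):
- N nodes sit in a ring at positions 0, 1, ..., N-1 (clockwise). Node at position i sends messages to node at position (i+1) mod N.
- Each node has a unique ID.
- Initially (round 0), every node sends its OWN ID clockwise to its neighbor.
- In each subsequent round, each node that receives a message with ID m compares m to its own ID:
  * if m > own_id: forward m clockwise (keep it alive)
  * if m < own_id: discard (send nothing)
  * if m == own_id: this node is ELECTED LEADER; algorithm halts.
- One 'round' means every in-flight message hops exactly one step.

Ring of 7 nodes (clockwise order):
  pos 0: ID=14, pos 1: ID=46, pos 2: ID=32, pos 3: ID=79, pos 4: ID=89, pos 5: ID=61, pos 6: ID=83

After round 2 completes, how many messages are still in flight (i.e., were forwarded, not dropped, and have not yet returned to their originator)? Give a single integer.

Round 1: pos1(id46) recv 14: drop; pos2(id32) recv 46: fwd; pos3(id79) recv 32: drop; pos4(id89) recv 79: drop; pos5(id61) recv 89: fwd; pos6(id83) recv 61: drop; pos0(id14) recv 83: fwd
Round 2: pos3(id79) recv 46: drop; pos6(id83) recv 89: fwd; pos1(id46) recv 83: fwd
After round 2: 2 messages still in flight

Answer: 2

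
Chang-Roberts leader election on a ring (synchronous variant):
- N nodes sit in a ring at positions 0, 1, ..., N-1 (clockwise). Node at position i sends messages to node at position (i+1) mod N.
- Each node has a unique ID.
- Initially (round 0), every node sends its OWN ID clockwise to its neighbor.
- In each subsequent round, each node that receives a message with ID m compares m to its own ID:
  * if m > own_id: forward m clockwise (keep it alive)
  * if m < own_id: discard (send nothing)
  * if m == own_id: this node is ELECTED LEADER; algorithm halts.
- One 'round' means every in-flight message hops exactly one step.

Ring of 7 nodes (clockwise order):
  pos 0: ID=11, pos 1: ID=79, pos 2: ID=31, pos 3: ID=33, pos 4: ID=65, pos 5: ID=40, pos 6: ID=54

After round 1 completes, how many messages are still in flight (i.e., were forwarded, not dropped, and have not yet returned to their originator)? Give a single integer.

Round 1: pos1(id79) recv 11: drop; pos2(id31) recv 79: fwd; pos3(id33) recv 31: drop; pos4(id65) recv 33: drop; pos5(id40) recv 65: fwd; pos6(id54) recv 40: drop; pos0(id11) recv 54: fwd
After round 1: 3 messages still in flight

Answer: 3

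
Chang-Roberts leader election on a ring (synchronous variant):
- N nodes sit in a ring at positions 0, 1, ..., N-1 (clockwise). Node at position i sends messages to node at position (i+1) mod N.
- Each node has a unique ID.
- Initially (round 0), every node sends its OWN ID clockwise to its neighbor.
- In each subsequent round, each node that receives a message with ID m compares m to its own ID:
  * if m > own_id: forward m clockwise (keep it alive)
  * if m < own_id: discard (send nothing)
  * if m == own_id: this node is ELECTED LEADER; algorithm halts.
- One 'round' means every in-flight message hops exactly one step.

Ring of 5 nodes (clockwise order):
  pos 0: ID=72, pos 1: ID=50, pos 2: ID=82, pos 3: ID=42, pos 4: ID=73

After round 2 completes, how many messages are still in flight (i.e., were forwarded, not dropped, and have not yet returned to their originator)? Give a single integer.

Answer: 2

Derivation:
Round 1: pos1(id50) recv 72: fwd; pos2(id82) recv 50: drop; pos3(id42) recv 82: fwd; pos4(id73) recv 42: drop; pos0(id72) recv 73: fwd
Round 2: pos2(id82) recv 72: drop; pos4(id73) recv 82: fwd; pos1(id50) recv 73: fwd
After round 2: 2 messages still in flight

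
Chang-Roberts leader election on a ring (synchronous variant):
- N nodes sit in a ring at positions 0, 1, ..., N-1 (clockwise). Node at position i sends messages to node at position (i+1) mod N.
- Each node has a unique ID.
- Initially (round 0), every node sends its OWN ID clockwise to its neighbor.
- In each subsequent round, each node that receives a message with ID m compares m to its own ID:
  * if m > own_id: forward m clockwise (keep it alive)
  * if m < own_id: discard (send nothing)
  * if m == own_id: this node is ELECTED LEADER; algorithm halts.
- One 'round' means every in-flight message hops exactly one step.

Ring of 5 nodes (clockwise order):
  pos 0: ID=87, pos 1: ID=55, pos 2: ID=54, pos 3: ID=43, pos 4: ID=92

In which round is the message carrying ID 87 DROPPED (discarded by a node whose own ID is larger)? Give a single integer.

Answer: 4

Derivation:
Round 1: pos1(id55) recv 87: fwd; pos2(id54) recv 55: fwd; pos3(id43) recv 54: fwd; pos4(id92) recv 43: drop; pos0(id87) recv 92: fwd
Round 2: pos2(id54) recv 87: fwd; pos3(id43) recv 55: fwd; pos4(id92) recv 54: drop; pos1(id55) recv 92: fwd
Round 3: pos3(id43) recv 87: fwd; pos4(id92) recv 55: drop; pos2(id54) recv 92: fwd
Round 4: pos4(id92) recv 87: drop; pos3(id43) recv 92: fwd
Round 5: pos4(id92) recv 92: ELECTED
Message ID 87 originates at pos 0; dropped at pos 4 in round 4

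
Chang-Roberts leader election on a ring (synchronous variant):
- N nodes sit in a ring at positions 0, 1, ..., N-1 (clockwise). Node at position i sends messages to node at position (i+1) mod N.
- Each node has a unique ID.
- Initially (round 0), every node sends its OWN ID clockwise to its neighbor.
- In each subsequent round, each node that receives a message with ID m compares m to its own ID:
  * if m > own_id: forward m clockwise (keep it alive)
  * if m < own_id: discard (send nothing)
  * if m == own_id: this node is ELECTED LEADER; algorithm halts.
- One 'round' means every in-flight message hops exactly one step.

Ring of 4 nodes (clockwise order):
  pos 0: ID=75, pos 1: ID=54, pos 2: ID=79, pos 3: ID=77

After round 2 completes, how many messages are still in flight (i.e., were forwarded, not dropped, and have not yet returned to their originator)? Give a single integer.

Round 1: pos1(id54) recv 75: fwd; pos2(id79) recv 54: drop; pos3(id77) recv 79: fwd; pos0(id75) recv 77: fwd
Round 2: pos2(id79) recv 75: drop; pos0(id75) recv 79: fwd; pos1(id54) recv 77: fwd
After round 2: 2 messages still in flight

Answer: 2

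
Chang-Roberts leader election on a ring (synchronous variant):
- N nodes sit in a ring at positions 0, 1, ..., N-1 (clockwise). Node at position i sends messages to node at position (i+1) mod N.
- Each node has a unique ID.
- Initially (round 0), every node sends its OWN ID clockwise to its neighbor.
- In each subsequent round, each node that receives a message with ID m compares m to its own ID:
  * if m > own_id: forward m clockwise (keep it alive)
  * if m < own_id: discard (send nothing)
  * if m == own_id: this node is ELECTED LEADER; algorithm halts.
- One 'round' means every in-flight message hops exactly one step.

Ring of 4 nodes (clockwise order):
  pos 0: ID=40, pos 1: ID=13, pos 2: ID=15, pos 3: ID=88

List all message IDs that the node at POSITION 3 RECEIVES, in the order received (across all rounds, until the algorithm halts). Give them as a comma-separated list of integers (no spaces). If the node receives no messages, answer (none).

Answer: 15,40,88

Derivation:
Round 1: pos1(id13) recv 40: fwd; pos2(id15) recv 13: drop; pos3(id88) recv 15: drop; pos0(id40) recv 88: fwd
Round 2: pos2(id15) recv 40: fwd; pos1(id13) recv 88: fwd
Round 3: pos3(id88) recv 40: drop; pos2(id15) recv 88: fwd
Round 4: pos3(id88) recv 88: ELECTED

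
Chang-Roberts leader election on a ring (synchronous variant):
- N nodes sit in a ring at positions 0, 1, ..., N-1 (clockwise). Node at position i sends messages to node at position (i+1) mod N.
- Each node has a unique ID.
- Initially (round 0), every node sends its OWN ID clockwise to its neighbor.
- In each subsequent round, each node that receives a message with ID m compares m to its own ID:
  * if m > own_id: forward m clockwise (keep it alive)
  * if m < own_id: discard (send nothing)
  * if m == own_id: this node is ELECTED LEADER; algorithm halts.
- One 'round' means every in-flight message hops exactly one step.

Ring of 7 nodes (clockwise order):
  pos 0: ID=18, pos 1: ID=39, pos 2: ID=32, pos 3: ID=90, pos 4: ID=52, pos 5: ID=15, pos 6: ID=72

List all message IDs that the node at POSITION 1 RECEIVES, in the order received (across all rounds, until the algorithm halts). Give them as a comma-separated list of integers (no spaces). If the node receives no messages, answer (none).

Round 1: pos1(id39) recv 18: drop; pos2(id32) recv 39: fwd; pos3(id90) recv 32: drop; pos4(id52) recv 90: fwd; pos5(id15) recv 52: fwd; pos6(id72) recv 15: drop; pos0(id18) recv 72: fwd
Round 2: pos3(id90) recv 39: drop; pos5(id15) recv 90: fwd; pos6(id72) recv 52: drop; pos1(id39) recv 72: fwd
Round 3: pos6(id72) recv 90: fwd; pos2(id32) recv 72: fwd
Round 4: pos0(id18) recv 90: fwd; pos3(id90) recv 72: drop
Round 5: pos1(id39) recv 90: fwd
Round 6: pos2(id32) recv 90: fwd
Round 7: pos3(id90) recv 90: ELECTED

Answer: 18,72,90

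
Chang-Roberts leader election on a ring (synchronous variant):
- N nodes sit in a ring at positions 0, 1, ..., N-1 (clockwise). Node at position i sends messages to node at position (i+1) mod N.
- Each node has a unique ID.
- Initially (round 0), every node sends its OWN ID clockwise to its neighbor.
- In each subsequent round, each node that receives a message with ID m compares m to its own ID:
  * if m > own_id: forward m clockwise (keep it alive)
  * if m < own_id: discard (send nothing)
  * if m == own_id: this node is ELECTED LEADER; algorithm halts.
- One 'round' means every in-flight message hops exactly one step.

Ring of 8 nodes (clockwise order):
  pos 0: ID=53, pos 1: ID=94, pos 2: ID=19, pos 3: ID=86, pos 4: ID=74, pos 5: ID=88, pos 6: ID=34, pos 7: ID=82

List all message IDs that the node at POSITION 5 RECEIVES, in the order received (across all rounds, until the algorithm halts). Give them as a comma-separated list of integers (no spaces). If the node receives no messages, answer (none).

Round 1: pos1(id94) recv 53: drop; pos2(id19) recv 94: fwd; pos3(id86) recv 19: drop; pos4(id74) recv 86: fwd; pos5(id88) recv 74: drop; pos6(id34) recv 88: fwd; pos7(id82) recv 34: drop; pos0(id53) recv 82: fwd
Round 2: pos3(id86) recv 94: fwd; pos5(id88) recv 86: drop; pos7(id82) recv 88: fwd; pos1(id94) recv 82: drop
Round 3: pos4(id74) recv 94: fwd; pos0(id53) recv 88: fwd
Round 4: pos5(id88) recv 94: fwd; pos1(id94) recv 88: drop
Round 5: pos6(id34) recv 94: fwd
Round 6: pos7(id82) recv 94: fwd
Round 7: pos0(id53) recv 94: fwd
Round 8: pos1(id94) recv 94: ELECTED

Answer: 74,86,94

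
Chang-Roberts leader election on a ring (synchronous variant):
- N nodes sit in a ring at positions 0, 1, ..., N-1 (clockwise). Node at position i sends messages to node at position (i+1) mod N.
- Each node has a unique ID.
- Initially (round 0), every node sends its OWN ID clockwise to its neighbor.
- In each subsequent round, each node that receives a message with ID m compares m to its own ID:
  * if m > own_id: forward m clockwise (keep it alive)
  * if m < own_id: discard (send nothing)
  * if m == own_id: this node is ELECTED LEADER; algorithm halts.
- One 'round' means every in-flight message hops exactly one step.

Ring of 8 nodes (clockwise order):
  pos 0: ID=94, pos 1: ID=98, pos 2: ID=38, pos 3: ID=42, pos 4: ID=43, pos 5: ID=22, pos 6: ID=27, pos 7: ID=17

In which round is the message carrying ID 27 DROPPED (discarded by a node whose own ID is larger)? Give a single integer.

Round 1: pos1(id98) recv 94: drop; pos2(id38) recv 98: fwd; pos3(id42) recv 38: drop; pos4(id43) recv 42: drop; pos5(id22) recv 43: fwd; pos6(id27) recv 22: drop; pos7(id17) recv 27: fwd; pos0(id94) recv 17: drop
Round 2: pos3(id42) recv 98: fwd; pos6(id27) recv 43: fwd; pos0(id94) recv 27: drop
Round 3: pos4(id43) recv 98: fwd; pos7(id17) recv 43: fwd
Round 4: pos5(id22) recv 98: fwd; pos0(id94) recv 43: drop
Round 5: pos6(id27) recv 98: fwd
Round 6: pos7(id17) recv 98: fwd
Round 7: pos0(id94) recv 98: fwd
Round 8: pos1(id98) recv 98: ELECTED
Message ID 27 originates at pos 6; dropped at pos 0 in round 2

Answer: 2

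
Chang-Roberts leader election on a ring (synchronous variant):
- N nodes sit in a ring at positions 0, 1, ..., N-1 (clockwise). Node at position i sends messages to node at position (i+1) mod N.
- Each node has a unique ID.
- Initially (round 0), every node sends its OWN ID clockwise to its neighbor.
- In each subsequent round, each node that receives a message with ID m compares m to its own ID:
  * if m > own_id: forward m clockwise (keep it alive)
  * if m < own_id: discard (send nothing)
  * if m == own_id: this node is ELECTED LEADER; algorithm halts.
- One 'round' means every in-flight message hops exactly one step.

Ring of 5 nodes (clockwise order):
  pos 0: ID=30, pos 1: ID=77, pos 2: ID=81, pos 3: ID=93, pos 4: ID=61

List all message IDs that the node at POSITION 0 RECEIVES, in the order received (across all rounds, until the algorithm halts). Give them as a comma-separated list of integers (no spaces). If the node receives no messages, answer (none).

Answer: 61,93

Derivation:
Round 1: pos1(id77) recv 30: drop; pos2(id81) recv 77: drop; pos3(id93) recv 81: drop; pos4(id61) recv 93: fwd; pos0(id30) recv 61: fwd
Round 2: pos0(id30) recv 93: fwd; pos1(id77) recv 61: drop
Round 3: pos1(id77) recv 93: fwd
Round 4: pos2(id81) recv 93: fwd
Round 5: pos3(id93) recv 93: ELECTED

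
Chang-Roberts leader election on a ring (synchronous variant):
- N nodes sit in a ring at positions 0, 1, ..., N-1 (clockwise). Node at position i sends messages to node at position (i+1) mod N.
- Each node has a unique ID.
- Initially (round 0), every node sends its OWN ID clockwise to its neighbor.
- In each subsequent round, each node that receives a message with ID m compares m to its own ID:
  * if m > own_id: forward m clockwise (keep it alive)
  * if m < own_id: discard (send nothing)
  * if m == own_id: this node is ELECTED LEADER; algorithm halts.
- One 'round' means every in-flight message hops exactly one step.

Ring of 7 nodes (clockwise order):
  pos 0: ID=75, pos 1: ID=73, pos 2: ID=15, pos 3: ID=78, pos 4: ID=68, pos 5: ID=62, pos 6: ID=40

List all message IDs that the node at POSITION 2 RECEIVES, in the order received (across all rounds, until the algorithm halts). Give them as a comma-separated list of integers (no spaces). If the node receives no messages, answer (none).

Round 1: pos1(id73) recv 75: fwd; pos2(id15) recv 73: fwd; pos3(id78) recv 15: drop; pos4(id68) recv 78: fwd; pos5(id62) recv 68: fwd; pos6(id40) recv 62: fwd; pos0(id75) recv 40: drop
Round 2: pos2(id15) recv 75: fwd; pos3(id78) recv 73: drop; pos5(id62) recv 78: fwd; pos6(id40) recv 68: fwd; pos0(id75) recv 62: drop
Round 3: pos3(id78) recv 75: drop; pos6(id40) recv 78: fwd; pos0(id75) recv 68: drop
Round 4: pos0(id75) recv 78: fwd
Round 5: pos1(id73) recv 78: fwd
Round 6: pos2(id15) recv 78: fwd
Round 7: pos3(id78) recv 78: ELECTED

Answer: 73,75,78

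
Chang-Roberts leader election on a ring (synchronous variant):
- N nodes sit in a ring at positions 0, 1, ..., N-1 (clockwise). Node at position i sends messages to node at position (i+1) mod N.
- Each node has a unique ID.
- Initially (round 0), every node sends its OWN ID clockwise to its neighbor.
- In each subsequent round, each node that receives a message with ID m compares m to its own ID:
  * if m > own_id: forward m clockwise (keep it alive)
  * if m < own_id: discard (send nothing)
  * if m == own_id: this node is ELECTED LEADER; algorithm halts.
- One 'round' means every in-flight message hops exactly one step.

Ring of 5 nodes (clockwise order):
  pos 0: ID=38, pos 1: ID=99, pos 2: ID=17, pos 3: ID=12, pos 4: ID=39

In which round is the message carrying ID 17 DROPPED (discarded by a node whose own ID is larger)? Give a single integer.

Round 1: pos1(id99) recv 38: drop; pos2(id17) recv 99: fwd; pos3(id12) recv 17: fwd; pos4(id39) recv 12: drop; pos0(id38) recv 39: fwd
Round 2: pos3(id12) recv 99: fwd; pos4(id39) recv 17: drop; pos1(id99) recv 39: drop
Round 3: pos4(id39) recv 99: fwd
Round 4: pos0(id38) recv 99: fwd
Round 5: pos1(id99) recv 99: ELECTED
Message ID 17 originates at pos 2; dropped at pos 4 in round 2

Answer: 2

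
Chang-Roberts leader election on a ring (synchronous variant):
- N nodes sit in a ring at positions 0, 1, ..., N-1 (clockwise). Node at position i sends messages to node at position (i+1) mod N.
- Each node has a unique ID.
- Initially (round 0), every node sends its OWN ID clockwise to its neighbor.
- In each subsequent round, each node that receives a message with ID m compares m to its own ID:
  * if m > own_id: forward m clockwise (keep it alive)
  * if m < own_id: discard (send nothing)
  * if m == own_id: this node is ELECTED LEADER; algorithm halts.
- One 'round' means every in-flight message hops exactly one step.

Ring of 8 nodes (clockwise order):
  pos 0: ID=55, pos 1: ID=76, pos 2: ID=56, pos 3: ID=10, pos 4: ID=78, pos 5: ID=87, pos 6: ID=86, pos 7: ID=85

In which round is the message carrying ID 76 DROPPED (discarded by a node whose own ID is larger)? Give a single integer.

Round 1: pos1(id76) recv 55: drop; pos2(id56) recv 76: fwd; pos3(id10) recv 56: fwd; pos4(id78) recv 10: drop; pos5(id87) recv 78: drop; pos6(id86) recv 87: fwd; pos7(id85) recv 86: fwd; pos0(id55) recv 85: fwd
Round 2: pos3(id10) recv 76: fwd; pos4(id78) recv 56: drop; pos7(id85) recv 87: fwd; pos0(id55) recv 86: fwd; pos1(id76) recv 85: fwd
Round 3: pos4(id78) recv 76: drop; pos0(id55) recv 87: fwd; pos1(id76) recv 86: fwd; pos2(id56) recv 85: fwd
Round 4: pos1(id76) recv 87: fwd; pos2(id56) recv 86: fwd; pos3(id10) recv 85: fwd
Round 5: pos2(id56) recv 87: fwd; pos3(id10) recv 86: fwd; pos4(id78) recv 85: fwd
Round 6: pos3(id10) recv 87: fwd; pos4(id78) recv 86: fwd; pos5(id87) recv 85: drop
Round 7: pos4(id78) recv 87: fwd; pos5(id87) recv 86: drop
Round 8: pos5(id87) recv 87: ELECTED
Message ID 76 originates at pos 1; dropped at pos 4 in round 3

Answer: 3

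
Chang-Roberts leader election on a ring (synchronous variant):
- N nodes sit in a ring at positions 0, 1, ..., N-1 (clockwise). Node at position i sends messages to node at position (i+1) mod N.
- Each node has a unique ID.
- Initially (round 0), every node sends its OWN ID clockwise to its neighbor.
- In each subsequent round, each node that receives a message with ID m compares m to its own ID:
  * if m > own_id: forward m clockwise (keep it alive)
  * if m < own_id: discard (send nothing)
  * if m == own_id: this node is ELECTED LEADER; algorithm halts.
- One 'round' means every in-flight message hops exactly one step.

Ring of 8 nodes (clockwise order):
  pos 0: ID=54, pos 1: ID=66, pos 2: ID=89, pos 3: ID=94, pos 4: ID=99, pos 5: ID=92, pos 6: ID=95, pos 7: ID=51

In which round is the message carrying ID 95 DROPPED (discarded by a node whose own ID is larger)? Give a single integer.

Round 1: pos1(id66) recv 54: drop; pos2(id89) recv 66: drop; pos3(id94) recv 89: drop; pos4(id99) recv 94: drop; pos5(id92) recv 99: fwd; pos6(id95) recv 92: drop; pos7(id51) recv 95: fwd; pos0(id54) recv 51: drop
Round 2: pos6(id95) recv 99: fwd; pos0(id54) recv 95: fwd
Round 3: pos7(id51) recv 99: fwd; pos1(id66) recv 95: fwd
Round 4: pos0(id54) recv 99: fwd; pos2(id89) recv 95: fwd
Round 5: pos1(id66) recv 99: fwd; pos3(id94) recv 95: fwd
Round 6: pos2(id89) recv 99: fwd; pos4(id99) recv 95: drop
Round 7: pos3(id94) recv 99: fwd
Round 8: pos4(id99) recv 99: ELECTED
Message ID 95 originates at pos 6; dropped at pos 4 in round 6

Answer: 6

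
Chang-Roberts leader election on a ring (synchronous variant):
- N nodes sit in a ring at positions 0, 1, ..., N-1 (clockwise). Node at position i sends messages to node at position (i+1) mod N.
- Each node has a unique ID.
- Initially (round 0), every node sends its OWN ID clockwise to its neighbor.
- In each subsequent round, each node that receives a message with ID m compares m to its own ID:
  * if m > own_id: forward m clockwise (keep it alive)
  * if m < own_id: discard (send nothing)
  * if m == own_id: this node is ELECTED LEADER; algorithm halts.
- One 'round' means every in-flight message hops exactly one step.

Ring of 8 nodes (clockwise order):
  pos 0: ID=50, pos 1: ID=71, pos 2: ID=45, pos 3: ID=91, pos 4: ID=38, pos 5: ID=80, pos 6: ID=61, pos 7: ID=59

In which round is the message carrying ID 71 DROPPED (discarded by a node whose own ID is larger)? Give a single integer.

Round 1: pos1(id71) recv 50: drop; pos2(id45) recv 71: fwd; pos3(id91) recv 45: drop; pos4(id38) recv 91: fwd; pos5(id80) recv 38: drop; pos6(id61) recv 80: fwd; pos7(id59) recv 61: fwd; pos0(id50) recv 59: fwd
Round 2: pos3(id91) recv 71: drop; pos5(id80) recv 91: fwd; pos7(id59) recv 80: fwd; pos0(id50) recv 61: fwd; pos1(id71) recv 59: drop
Round 3: pos6(id61) recv 91: fwd; pos0(id50) recv 80: fwd; pos1(id71) recv 61: drop
Round 4: pos7(id59) recv 91: fwd; pos1(id71) recv 80: fwd
Round 5: pos0(id50) recv 91: fwd; pos2(id45) recv 80: fwd
Round 6: pos1(id71) recv 91: fwd; pos3(id91) recv 80: drop
Round 7: pos2(id45) recv 91: fwd
Round 8: pos3(id91) recv 91: ELECTED
Message ID 71 originates at pos 1; dropped at pos 3 in round 2

Answer: 2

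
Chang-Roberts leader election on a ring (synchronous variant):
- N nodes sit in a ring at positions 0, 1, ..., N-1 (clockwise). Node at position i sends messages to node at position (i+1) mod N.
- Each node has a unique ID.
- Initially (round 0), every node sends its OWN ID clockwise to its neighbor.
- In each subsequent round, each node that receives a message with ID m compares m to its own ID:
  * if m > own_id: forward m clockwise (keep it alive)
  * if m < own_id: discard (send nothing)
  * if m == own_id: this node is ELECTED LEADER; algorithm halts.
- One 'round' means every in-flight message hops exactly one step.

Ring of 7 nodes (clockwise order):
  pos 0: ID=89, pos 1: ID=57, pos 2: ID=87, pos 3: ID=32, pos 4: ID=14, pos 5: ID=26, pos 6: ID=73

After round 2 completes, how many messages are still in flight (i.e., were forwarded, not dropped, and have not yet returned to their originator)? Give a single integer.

Round 1: pos1(id57) recv 89: fwd; pos2(id87) recv 57: drop; pos3(id32) recv 87: fwd; pos4(id14) recv 32: fwd; pos5(id26) recv 14: drop; pos6(id73) recv 26: drop; pos0(id89) recv 73: drop
Round 2: pos2(id87) recv 89: fwd; pos4(id14) recv 87: fwd; pos5(id26) recv 32: fwd
After round 2: 3 messages still in flight

Answer: 3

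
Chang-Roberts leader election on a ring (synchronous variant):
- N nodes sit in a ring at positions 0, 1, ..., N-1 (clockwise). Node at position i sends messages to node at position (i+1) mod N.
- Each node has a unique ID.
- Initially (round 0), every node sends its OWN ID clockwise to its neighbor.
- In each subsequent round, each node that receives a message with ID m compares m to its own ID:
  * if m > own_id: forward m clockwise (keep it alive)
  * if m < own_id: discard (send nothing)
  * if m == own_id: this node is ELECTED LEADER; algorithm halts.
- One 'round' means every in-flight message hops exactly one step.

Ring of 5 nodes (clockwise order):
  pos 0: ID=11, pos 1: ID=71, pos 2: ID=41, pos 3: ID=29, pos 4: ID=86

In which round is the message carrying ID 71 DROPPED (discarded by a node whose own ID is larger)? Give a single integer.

Answer: 3

Derivation:
Round 1: pos1(id71) recv 11: drop; pos2(id41) recv 71: fwd; pos3(id29) recv 41: fwd; pos4(id86) recv 29: drop; pos0(id11) recv 86: fwd
Round 2: pos3(id29) recv 71: fwd; pos4(id86) recv 41: drop; pos1(id71) recv 86: fwd
Round 3: pos4(id86) recv 71: drop; pos2(id41) recv 86: fwd
Round 4: pos3(id29) recv 86: fwd
Round 5: pos4(id86) recv 86: ELECTED
Message ID 71 originates at pos 1; dropped at pos 4 in round 3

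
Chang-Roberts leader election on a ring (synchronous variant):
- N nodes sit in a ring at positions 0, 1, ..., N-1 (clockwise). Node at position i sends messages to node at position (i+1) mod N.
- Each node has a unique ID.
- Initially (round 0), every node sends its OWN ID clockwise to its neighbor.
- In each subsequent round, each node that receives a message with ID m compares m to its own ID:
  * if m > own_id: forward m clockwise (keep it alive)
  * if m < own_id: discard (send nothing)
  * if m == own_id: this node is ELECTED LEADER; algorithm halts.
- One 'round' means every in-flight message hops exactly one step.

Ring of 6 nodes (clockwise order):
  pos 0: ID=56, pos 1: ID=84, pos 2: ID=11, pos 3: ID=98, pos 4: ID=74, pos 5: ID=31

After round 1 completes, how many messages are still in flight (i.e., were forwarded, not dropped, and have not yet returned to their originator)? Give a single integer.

Answer: 3

Derivation:
Round 1: pos1(id84) recv 56: drop; pos2(id11) recv 84: fwd; pos3(id98) recv 11: drop; pos4(id74) recv 98: fwd; pos5(id31) recv 74: fwd; pos0(id56) recv 31: drop
After round 1: 3 messages still in flight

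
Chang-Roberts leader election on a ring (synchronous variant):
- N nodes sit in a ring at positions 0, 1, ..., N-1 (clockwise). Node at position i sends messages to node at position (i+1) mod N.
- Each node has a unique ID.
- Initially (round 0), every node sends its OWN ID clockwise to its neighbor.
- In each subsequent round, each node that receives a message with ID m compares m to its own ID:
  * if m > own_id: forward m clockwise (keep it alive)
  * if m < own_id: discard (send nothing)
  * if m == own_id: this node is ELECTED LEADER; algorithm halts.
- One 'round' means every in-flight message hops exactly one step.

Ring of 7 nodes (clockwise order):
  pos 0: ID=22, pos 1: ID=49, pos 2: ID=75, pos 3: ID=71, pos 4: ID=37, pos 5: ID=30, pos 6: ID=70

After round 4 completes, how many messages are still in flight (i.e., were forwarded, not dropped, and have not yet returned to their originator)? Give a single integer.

Answer: 2

Derivation:
Round 1: pos1(id49) recv 22: drop; pos2(id75) recv 49: drop; pos3(id71) recv 75: fwd; pos4(id37) recv 71: fwd; pos5(id30) recv 37: fwd; pos6(id70) recv 30: drop; pos0(id22) recv 70: fwd
Round 2: pos4(id37) recv 75: fwd; pos5(id30) recv 71: fwd; pos6(id70) recv 37: drop; pos1(id49) recv 70: fwd
Round 3: pos5(id30) recv 75: fwd; pos6(id70) recv 71: fwd; pos2(id75) recv 70: drop
Round 4: pos6(id70) recv 75: fwd; pos0(id22) recv 71: fwd
After round 4: 2 messages still in flight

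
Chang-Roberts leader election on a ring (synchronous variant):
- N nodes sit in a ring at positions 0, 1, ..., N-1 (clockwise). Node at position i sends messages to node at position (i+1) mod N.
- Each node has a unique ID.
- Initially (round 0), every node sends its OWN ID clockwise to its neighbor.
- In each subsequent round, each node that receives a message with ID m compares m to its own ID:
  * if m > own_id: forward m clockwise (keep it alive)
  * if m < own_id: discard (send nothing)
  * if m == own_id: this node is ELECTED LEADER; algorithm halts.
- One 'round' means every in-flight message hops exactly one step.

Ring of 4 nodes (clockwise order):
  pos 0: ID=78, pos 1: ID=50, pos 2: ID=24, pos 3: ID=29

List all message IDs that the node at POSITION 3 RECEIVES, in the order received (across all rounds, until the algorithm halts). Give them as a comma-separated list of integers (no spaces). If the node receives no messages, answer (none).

Round 1: pos1(id50) recv 78: fwd; pos2(id24) recv 50: fwd; pos3(id29) recv 24: drop; pos0(id78) recv 29: drop
Round 2: pos2(id24) recv 78: fwd; pos3(id29) recv 50: fwd
Round 3: pos3(id29) recv 78: fwd; pos0(id78) recv 50: drop
Round 4: pos0(id78) recv 78: ELECTED

Answer: 24,50,78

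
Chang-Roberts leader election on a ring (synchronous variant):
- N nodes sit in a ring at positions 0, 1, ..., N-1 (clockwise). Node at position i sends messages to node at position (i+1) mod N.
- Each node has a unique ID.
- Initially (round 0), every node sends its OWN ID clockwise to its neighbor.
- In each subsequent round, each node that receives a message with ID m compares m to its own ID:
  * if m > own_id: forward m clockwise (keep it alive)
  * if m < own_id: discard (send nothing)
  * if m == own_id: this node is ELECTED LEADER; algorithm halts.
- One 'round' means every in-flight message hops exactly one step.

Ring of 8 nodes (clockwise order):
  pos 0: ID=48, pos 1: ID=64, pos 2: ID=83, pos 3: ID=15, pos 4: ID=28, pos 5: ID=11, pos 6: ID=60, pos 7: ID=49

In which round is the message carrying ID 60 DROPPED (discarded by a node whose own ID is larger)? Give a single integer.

Answer: 3

Derivation:
Round 1: pos1(id64) recv 48: drop; pos2(id83) recv 64: drop; pos3(id15) recv 83: fwd; pos4(id28) recv 15: drop; pos5(id11) recv 28: fwd; pos6(id60) recv 11: drop; pos7(id49) recv 60: fwd; pos0(id48) recv 49: fwd
Round 2: pos4(id28) recv 83: fwd; pos6(id60) recv 28: drop; pos0(id48) recv 60: fwd; pos1(id64) recv 49: drop
Round 3: pos5(id11) recv 83: fwd; pos1(id64) recv 60: drop
Round 4: pos6(id60) recv 83: fwd
Round 5: pos7(id49) recv 83: fwd
Round 6: pos0(id48) recv 83: fwd
Round 7: pos1(id64) recv 83: fwd
Round 8: pos2(id83) recv 83: ELECTED
Message ID 60 originates at pos 6; dropped at pos 1 in round 3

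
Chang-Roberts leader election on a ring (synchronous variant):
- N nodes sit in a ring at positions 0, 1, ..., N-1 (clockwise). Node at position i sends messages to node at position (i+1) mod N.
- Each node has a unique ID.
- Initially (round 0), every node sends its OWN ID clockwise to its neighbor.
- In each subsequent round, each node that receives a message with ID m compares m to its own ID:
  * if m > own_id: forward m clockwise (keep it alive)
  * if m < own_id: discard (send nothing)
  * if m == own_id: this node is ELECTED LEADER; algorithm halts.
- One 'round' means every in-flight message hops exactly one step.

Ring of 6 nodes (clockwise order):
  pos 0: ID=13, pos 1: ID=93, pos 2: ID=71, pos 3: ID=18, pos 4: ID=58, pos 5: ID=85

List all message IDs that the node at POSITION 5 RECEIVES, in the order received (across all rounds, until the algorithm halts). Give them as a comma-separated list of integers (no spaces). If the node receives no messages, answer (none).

Round 1: pos1(id93) recv 13: drop; pos2(id71) recv 93: fwd; pos3(id18) recv 71: fwd; pos4(id58) recv 18: drop; pos5(id85) recv 58: drop; pos0(id13) recv 85: fwd
Round 2: pos3(id18) recv 93: fwd; pos4(id58) recv 71: fwd; pos1(id93) recv 85: drop
Round 3: pos4(id58) recv 93: fwd; pos5(id85) recv 71: drop
Round 4: pos5(id85) recv 93: fwd
Round 5: pos0(id13) recv 93: fwd
Round 6: pos1(id93) recv 93: ELECTED

Answer: 58,71,93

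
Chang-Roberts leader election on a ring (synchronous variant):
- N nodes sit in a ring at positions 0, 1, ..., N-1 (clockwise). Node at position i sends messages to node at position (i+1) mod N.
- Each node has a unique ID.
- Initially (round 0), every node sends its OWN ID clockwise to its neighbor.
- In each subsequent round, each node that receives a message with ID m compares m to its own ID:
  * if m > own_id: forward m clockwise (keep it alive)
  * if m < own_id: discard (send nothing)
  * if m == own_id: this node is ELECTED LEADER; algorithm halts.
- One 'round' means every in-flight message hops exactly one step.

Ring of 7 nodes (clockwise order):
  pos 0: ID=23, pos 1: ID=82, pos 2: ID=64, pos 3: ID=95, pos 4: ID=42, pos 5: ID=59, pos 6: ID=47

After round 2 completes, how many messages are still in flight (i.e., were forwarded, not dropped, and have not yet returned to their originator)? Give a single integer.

Answer: 2

Derivation:
Round 1: pos1(id82) recv 23: drop; pos2(id64) recv 82: fwd; pos3(id95) recv 64: drop; pos4(id42) recv 95: fwd; pos5(id59) recv 42: drop; pos6(id47) recv 59: fwd; pos0(id23) recv 47: fwd
Round 2: pos3(id95) recv 82: drop; pos5(id59) recv 95: fwd; pos0(id23) recv 59: fwd; pos1(id82) recv 47: drop
After round 2: 2 messages still in flight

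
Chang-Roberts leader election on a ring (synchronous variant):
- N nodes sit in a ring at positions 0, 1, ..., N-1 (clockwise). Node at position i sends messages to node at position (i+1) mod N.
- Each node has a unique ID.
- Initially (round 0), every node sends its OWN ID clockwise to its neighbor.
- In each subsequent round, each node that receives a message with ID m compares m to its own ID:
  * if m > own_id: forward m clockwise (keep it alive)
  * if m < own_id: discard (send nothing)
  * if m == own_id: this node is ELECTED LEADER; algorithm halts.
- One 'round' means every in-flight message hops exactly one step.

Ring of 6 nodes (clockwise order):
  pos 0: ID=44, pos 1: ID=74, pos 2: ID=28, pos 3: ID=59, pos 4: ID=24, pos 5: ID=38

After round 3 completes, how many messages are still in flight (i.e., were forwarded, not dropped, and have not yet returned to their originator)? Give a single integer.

Round 1: pos1(id74) recv 44: drop; pos2(id28) recv 74: fwd; pos3(id59) recv 28: drop; pos4(id24) recv 59: fwd; pos5(id38) recv 24: drop; pos0(id44) recv 38: drop
Round 2: pos3(id59) recv 74: fwd; pos5(id38) recv 59: fwd
Round 3: pos4(id24) recv 74: fwd; pos0(id44) recv 59: fwd
After round 3: 2 messages still in flight

Answer: 2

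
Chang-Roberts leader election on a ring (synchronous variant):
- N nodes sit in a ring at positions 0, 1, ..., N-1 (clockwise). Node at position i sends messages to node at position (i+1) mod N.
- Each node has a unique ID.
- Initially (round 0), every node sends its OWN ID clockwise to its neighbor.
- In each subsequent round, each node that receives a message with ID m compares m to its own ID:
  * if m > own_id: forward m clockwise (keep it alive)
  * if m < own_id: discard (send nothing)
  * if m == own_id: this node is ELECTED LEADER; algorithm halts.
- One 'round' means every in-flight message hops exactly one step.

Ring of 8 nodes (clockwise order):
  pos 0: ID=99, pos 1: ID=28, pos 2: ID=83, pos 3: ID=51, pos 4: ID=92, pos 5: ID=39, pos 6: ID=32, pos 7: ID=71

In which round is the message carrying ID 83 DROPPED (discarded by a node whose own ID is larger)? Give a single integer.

Answer: 2

Derivation:
Round 1: pos1(id28) recv 99: fwd; pos2(id83) recv 28: drop; pos3(id51) recv 83: fwd; pos4(id92) recv 51: drop; pos5(id39) recv 92: fwd; pos6(id32) recv 39: fwd; pos7(id71) recv 32: drop; pos0(id99) recv 71: drop
Round 2: pos2(id83) recv 99: fwd; pos4(id92) recv 83: drop; pos6(id32) recv 92: fwd; pos7(id71) recv 39: drop
Round 3: pos3(id51) recv 99: fwd; pos7(id71) recv 92: fwd
Round 4: pos4(id92) recv 99: fwd; pos0(id99) recv 92: drop
Round 5: pos5(id39) recv 99: fwd
Round 6: pos6(id32) recv 99: fwd
Round 7: pos7(id71) recv 99: fwd
Round 8: pos0(id99) recv 99: ELECTED
Message ID 83 originates at pos 2; dropped at pos 4 in round 2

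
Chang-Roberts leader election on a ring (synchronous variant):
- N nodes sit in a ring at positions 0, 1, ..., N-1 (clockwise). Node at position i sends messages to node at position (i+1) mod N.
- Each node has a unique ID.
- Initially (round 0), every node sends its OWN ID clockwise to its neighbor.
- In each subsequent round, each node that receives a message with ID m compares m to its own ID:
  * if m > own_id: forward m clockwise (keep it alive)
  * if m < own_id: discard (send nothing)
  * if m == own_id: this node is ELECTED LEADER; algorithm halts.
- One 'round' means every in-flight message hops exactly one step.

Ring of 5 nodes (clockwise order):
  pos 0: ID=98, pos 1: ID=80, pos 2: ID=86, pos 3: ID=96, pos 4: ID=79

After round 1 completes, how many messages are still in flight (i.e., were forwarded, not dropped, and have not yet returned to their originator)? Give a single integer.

Round 1: pos1(id80) recv 98: fwd; pos2(id86) recv 80: drop; pos3(id96) recv 86: drop; pos4(id79) recv 96: fwd; pos0(id98) recv 79: drop
After round 1: 2 messages still in flight

Answer: 2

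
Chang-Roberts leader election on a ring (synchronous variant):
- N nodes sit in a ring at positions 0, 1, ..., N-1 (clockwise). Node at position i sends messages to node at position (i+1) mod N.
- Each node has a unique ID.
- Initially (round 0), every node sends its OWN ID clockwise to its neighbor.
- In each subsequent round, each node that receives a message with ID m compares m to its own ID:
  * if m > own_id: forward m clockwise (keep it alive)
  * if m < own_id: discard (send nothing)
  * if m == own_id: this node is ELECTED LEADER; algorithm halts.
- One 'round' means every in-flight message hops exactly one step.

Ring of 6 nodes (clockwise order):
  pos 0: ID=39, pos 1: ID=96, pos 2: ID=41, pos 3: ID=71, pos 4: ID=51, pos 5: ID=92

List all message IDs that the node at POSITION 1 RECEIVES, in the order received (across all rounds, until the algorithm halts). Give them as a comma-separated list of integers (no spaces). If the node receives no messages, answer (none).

Answer: 39,92,96

Derivation:
Round 1: pos1(id96) recv 39: drop; pos2(id41) recv 96: fwd; pos3(id71) recv 41: drop; pos4(id51) recv 71: fwd; pos5(id92) recv 51: drop; pos0(id39) recv 92: fwd
Round 2: pos3(id71) recv 96: fwd; pos5(id92) recv 71: drop; pos1(id96) recv 92: drop
Round 3: pos4(id51) recv 96: fwd
Round 4: pos5(id92) recv 96: fwd
Round 5: pos0(id39) recv 96: fwd
Round 6: pos1(id96) recv 96: ELECTED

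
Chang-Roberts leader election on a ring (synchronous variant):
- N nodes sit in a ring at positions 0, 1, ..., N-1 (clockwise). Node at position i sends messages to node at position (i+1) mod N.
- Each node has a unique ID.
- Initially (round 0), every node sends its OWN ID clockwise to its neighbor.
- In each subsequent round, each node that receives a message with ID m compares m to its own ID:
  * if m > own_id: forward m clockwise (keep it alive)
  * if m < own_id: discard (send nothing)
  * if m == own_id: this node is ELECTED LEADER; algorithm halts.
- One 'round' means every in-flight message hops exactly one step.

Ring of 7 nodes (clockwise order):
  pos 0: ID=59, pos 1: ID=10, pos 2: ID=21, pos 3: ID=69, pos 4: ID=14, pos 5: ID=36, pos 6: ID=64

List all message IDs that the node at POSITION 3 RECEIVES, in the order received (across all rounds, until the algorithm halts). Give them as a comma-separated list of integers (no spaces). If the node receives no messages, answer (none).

Round 1: pos1(id10) recv 59: fwd; pos2(id21) recv 10: drop; pos3(id69) recv 21: drop; pos4(id14) recv 69: fwd; pos5(id36) recv 14: drop; pos6(id64) recv 36: drop; pos0(id59) recv 64: fwd
Round 2: pos2(id21) recv 59: fwd; pos5(id36) recv 69: fwd; pos1(id10) recv 64: fwd
Round 3: pos3(id69) recv 59: drop; pos6(id64) recv 69: fwd; pos2(id21) recv 64: fwd
Round 4: pos0(id59) recv 69: fwd; pos3(id69) recv 64: drop
Round 5: pos1(id10) recv 69: fwd
Round 6: pos2(id21) recv 69: fwd
Round 7: pos3(id69) recv 69: ELECTED

Answer: 21,59,64,69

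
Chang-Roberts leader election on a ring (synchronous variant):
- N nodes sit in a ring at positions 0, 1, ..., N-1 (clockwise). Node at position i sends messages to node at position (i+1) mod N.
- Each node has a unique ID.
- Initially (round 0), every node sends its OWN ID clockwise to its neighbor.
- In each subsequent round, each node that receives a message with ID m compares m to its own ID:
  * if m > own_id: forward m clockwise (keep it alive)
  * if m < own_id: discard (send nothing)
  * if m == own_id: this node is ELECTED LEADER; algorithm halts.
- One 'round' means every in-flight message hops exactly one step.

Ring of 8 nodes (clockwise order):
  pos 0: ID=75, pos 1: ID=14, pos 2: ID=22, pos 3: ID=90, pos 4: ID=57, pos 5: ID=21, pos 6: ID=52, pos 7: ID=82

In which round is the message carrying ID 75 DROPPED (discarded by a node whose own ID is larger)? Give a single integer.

Round 1: pos1(id14) recv 75: fwd; pos2(id22) recv 14: drop; pos3(id90) recv 22: drop; pos4(id57) recv 90: fwd; pos5(id21) recv 57: fwd; pos6(id52) recv 21: drop; pos7(id82) recv 52: drop; pos0(id75) recv 82: fwd
Round 2: pos2(id22) recv 75: fwd; pos5(id21) recv 90: fwd; pos6(id52) recv 57: fwd; pos1(id14) recv 82: fwd
Round 3: pos3(id90) recv 75: drop; pos6(id52) recv 90: fwd; pos7(id82) recv 57: drop; pos2(id22) recv 82: fwd
Round 4: pos7(id82) recv 90: fwd; pos3(id90) recv 82: drop
Round 5: pos0(id75) recv 90: fwd
Round 6: pos1(id14) recv 90: fwd
Round 7: pos2(id22) recv 90: fwd
Round 8: pos3(id90) recv 90: ELECTED
Message ID 75 originates at pos 0; dropped at pos 3 in round 3

Answer: 3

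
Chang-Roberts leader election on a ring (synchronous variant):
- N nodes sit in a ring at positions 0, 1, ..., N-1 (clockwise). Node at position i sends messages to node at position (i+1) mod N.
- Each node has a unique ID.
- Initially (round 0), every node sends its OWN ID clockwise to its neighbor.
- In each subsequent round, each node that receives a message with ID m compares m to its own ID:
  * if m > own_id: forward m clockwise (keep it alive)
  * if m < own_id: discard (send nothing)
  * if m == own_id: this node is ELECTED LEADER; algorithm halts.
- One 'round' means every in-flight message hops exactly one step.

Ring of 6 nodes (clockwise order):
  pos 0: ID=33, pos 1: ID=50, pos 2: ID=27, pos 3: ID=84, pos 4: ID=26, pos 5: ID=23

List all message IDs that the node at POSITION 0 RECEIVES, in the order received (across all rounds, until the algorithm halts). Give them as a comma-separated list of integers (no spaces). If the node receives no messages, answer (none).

Answer: 23,26,84

Derivation:
Round 1: pos1(id50) recv 33: drop; pos2(id27) recv 50: fwd; pos3(id84) recv 27: drop; pos4(id26) recv 84: fwd; pos5(id23) recv 26: fwd; pos0(id33) recv 23: drop
Round 2: pos3(id84) recv 50: drop; pos5(id23) recv 84: fwd; pos0(id33) recv 26: drop
Round 3: pos0(id33) recv 84: fwd
Round 4: pos1(id50) recv 84: fwd
Round 5: pos2(id27) recv 84: fwd
Round 6: pos3(id84) recv 84: ELECTED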